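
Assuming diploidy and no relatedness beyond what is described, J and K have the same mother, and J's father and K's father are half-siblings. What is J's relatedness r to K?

Relatedness sums over independent paths through distinct common ancestors.
J and K are related in two ways: half-sibs through their shared mother (r = 1/4) and half first cousins through their fathers (r = 1/16).
r = 1/4 + 1/16 = 5/16 = 0.3125.

0.3125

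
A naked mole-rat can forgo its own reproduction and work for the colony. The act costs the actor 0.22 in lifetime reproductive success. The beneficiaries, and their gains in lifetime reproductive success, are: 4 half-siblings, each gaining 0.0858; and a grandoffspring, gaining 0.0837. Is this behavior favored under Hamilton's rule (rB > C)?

Hamilton's rule: the trait is favored when the sum of r·B over every recipient exceeds the actor's cost C.
r to a half-sibling = 1/4 (half-sibs share one parent — one path of length 2: r = (1/2)^2 = 1/4).
r to a grandoffspring = 1/4 (two parent–offspring links: r = (1/2)^2 = 1/4).
Summing one r·B term per recipient: 4·0.25·0.0858 + 1·0.25·0.0837 = 0.106725.
0.106725 < 0.22: the indirect benefit is less than the cost.

No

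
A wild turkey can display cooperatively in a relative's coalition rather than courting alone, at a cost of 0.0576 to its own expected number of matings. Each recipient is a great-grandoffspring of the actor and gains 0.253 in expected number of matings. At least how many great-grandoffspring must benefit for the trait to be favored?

r to a great-grandoffspring = 0.125 (three parent–offspring links: r = (1/2)^3 = 1/8).
Hamilton's rule: n·r·B > C  ⇒  n > C/(r·B) = 0.0576/(0.125·0.253) = 1.821.
The smallest integer exceeding 1.821 is 2.

2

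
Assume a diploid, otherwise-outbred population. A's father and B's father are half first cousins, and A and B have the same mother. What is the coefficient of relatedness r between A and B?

Relatedness sums over independent paths through distinct common ancestors.
A and B are related in two ways: half second cousins through their fathers (r = 1/64) and half-sibs through their shared mother (r = 1/4).
r = 1/64 + 1/4 = 17/64 = 0.265625.

0.265625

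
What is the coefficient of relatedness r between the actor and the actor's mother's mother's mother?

0.125

Each parent–offspring link contributes a factor of 1/2, and independent paths through distinct common ancestors add.
Three parent–offspring links: r = (1/2)^3 = 1/8.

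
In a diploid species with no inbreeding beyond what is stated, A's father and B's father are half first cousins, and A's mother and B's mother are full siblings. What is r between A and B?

With two independent routes of shared ancestry, r is the sum of the two contributions.
A and B are related in two ways: half second cousins through their fathers (r = 1/64) and first cousins through their mothers (r = 1/8).
r = 1/64 + 1/8 = 9/64 = 0.140625.

0.140625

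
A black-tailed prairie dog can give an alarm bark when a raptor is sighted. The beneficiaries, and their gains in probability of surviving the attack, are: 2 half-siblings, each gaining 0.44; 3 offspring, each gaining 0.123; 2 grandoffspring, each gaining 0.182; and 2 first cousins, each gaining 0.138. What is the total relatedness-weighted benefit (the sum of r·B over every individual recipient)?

r to a half-sibling = 0.25 (half-sibs share one parent — one path of length 2: r = (1/2)^2 = 1/4).
r to an offspring = 1/2 (one parent–offspring link: r = (1/2)^1 = 1/2).
r to a grandoffspring = 0.25 (two parent–offspring links: r = (1/2)^2 = 1/4).
r to a first cousin = 1/8 (first cousins share one grandparent pair — two paths of length 4: r = 2·(1/2)^4 = 1/8).
Summing one r·B term per recipient: 2·0.25·0.44 + 3·0.5·0.123 + 2·0.25·0.182 + 2·0.125·0.138 = 0.53.

0.53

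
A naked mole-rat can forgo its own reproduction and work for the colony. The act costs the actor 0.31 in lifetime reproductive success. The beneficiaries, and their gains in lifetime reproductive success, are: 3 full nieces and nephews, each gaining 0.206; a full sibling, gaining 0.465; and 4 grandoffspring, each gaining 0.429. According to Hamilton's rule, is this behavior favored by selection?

Yes

Hamilton's rule: the trait is favored when the sum of r·B over every recipient exceeds the actor's cost C.
r to a full niece or nephew = 0.25 (full aunt/uncle↔niece/nephew: two paths of length 3 through the shared grandparent pair: r = 2·(1/2)^3 = 1/4).
r to a full sibling = 1/2 (full sibs share both parents — two paths of length 2: r = 2·(1/2)^2 = 1/2).
r to a grandoffspring = 0.25 (two parent–offspring links: r = (1/2)^2 = 1/4).
Summing one r·B term per recipient: 3·0.25·0.206 + 1·0.5·0.465 + 4·0.25·0.429 = 0.816.
0.816 > 0.31: the indirect benefit exceeds the cost.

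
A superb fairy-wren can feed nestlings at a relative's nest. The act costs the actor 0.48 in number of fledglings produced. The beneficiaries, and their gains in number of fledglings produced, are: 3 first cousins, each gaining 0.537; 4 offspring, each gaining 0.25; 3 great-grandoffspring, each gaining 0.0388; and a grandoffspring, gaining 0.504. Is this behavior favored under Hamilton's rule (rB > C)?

Hamilton's rule: the trait is favored when the sum of r·B over every recipient exceeds the actor's cost C.
r to a first cousin = 0.125 (first cousins share one grandparent pair — two paths of length 4: r = 2·(1/2)^4 = 1/8).
r to an offspring = 1/2 (one parent–offspring link: r = (1/2)^1 = 1/2).
r to a great-grandoffspring = 1/8 (three parent–offspring links: r = (1/2)^3 = 1/8).
r to a grandoffspring = 0.25 (two parent–offspring links: r = (1/2)^2 = 1/4).
Summing one r·B term per recipient: 3·0.125·0.537 + 4·0.5·0.25 + 3·0.125·0.0388 + 1·0.25·0.504 = 0.841925.
0.841925 > 0.48: the indirect benefit exceeds the cost.

Yes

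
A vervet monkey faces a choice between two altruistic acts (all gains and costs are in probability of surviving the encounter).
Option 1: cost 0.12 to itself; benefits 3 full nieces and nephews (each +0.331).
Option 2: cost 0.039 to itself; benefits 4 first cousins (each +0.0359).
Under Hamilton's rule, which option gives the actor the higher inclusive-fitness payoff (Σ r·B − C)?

Option 1

Option 1: r to a full niece or nephew = 0.25.
Option 1: Σ r·B − C = (3·0.25·0.331) − 0.12 = 0.12825.
Option 2: r to a first cousin = 0.125.
Option 2: Σ r·B − C = (4·0.125·0.0359) − 0.039 = -0.02105.
Option 1 has the higher net inclusive-fitness payoff.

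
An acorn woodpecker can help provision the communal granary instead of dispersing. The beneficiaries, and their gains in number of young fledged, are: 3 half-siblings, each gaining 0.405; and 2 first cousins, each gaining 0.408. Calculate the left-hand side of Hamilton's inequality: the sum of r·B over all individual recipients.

r to a half-sibling = 1/4 (half-sibs share one parent — one path of length 2: r = (1/2)^2 = 1/4).
r to a first cousin = 0.125 (first cousins share one grandparent pair — two paths of length 4: r = 2·(1/2)^4 = 1/8).
Summing one r·B term per recipient: 3·0.25·0.405 + 2·0.125·0.408 = 0.40575.

0.40575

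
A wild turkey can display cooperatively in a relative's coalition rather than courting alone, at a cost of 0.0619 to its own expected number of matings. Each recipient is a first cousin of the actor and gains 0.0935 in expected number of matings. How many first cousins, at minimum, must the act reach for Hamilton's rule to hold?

6

r to a first cousin = 0.125 (first cousins share one grandparent pair — two paths of length 4: r = 2·(1/2)^4 = 1/8).
Hamilton's rule: n·r·B > C  ⇒  n > C/(r·B) = 0.0619/(0.125·0.0935) = 5.296.
The smallest integer exceeding 5.296 is 6.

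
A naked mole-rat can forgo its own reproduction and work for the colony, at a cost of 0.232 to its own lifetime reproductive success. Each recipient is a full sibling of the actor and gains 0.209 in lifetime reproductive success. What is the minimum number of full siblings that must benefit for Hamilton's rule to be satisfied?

r to a full sibling = 1/2 (full sibs share both parents — two paths of length 2: r = 2·(1/2)^2 = 1/2).
Hamilton's rule: n·r·B > C  ⇒  n > C/(r·B) = 0.232/(0.5·0.209) = 2.22.
The smallest integer exceeding 2.22 is 3.

3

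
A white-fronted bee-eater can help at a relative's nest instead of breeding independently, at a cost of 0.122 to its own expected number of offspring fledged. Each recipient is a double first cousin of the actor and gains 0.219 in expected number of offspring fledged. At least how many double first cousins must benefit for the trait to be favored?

3

r to a double first cousin = 0.25 (double first cousins share both grandparent pairs — four paths of length 4: r = 4·(1/2)^4 = 1/4).
Hamilton's rule: n·r·B > C  ⇒  n > C/(r·B) = 0.122/(0.25·0.219) = 2.228.
The smallest integer exceeding 2.228 is 3.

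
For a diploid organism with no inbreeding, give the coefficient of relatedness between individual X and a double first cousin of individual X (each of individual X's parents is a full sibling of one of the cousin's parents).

Each parent–offspring link contributes a factor of 1/2, and independent paths through distinct common ancestors add.
Double first cousins share both grandparent pairs — four paths of length 4: r = 4·(1/2)^4 = 1/4.

0.25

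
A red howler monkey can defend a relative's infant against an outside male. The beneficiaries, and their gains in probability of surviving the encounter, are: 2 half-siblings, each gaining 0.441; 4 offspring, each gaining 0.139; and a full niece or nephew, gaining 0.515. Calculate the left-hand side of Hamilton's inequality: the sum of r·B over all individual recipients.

0.62725

r to a half-sibling = 1/4 (half-sibs share one parent — one path of length 2: r = (1/2)^2 = 1/4).
r to an offspring = 0.5 (one parent–offspring link: r = (1/2)^1 = 1/2).
r to a full niece or nephew = 0.25 (full aunt/uncle↔niece/nephew: two paths of length 3 through the shared grandparent pair: r = 2·(1/2)^3 = 1/4).
Summing one r·B term per recipient: 2·0.25·0.441 + 4·0.5·0.139 + 1·0.25·0.515 = 0.62725.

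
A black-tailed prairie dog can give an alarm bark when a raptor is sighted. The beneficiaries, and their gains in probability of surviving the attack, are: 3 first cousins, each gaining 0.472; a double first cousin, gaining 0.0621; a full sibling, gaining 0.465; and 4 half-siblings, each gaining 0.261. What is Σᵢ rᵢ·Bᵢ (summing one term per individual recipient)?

0.686025

r to a first cousin = 0.125 (first cousins share one grandparent pair — two paths of length 4: r = 2·(1/2)^4 = 1/8).
r to a double first cousin = 0.25 (double first cousins share both grandparent pairs — four paths of length 4: r = 4·(1/2)^4 = 1/4).
r to a full sibling = 1/2 (full sibs share both parents — two paths of length 2: r = 2·(1/2)^2 = 1/2).
r to a half-sibling = 1/4 (half-sibs share one parent — one path of length 2: r = (1/2)^2 = 1/4).
Summing one r·B term per recipient: 3·0.125·0.472 + 1·0.25·0.0621 + 1·0.5·0.465 + 4·0.25·0.261 = 0.686025.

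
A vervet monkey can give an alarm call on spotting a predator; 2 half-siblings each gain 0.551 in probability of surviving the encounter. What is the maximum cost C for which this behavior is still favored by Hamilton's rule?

r to a half-sibling = 0.25 (half-sibs share one parent — one path of length 2: r = (1/2)^2 = 1/4).
Hamilton's rule: n·r·B > C, so the trait is favored while C < n·r·B = 2·0.25·0.551 = 0.2755.

0.2755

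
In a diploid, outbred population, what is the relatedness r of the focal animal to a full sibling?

Full sibs share both parents — two paths of length 2: r = 2·(1/2)^2 = 1/2.

0.5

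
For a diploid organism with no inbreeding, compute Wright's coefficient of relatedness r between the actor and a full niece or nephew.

Each parent–offspring link contributes a factor of 1/2, and independent paths through distinct common ancestors add.
Full aunt/uncle↔niece/nephew: two paths of length 3 through the shared grandparent pair: r = 2·(1/2)^3 = 1/4.

0.25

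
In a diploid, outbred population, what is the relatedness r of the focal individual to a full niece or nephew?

0.25

Full aunt/uncle↔niece/nephew: two paths of length 3 through the shared grandparent pair: r = 2·(1/2)^3 = 1/4.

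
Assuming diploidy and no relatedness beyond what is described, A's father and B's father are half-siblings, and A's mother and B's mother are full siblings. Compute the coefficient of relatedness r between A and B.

With two independent routes of shared ancestry, r is the sum of the two contributions.
A and B are related in two ways: half first cousins through their fathers (r = 1/16) and first cousins through their mothers (r = 1/8).
r = 1/16 + 1/8 = 0.1875.

0.1875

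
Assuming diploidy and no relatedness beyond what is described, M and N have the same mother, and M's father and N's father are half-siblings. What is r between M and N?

0.3125

With two independent routes of shared ancestry, r is the sum of the two contributions.
M and N are related in two ways: half-sibs through their shared mother (r = 1/4) and half first cousins through their fathers (r = 1/16).
r = 1/4 + 1/16 = 0.3125.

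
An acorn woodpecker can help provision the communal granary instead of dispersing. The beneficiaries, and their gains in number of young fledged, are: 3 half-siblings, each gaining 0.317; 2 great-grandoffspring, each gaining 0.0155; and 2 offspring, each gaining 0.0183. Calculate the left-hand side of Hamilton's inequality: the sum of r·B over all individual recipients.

r to a half-sibling = 1/4 (half-sibs share one parent — one path of length 2: r = (1/2)^2 = 1/4).
r to a great-grandoffspring = 1/8 (three parent–offspring links: r = (1/2)^3 = 1/8).
r to an offspring = 1/2 (one parent–offspring link: r = (1/2)^1 = 1/2).
Summing one r·B term per recipient: 3·0.25·0.317 + 2·0.125·0.0155 + 2·0.5·0.0183 = 0.259925.

0.259925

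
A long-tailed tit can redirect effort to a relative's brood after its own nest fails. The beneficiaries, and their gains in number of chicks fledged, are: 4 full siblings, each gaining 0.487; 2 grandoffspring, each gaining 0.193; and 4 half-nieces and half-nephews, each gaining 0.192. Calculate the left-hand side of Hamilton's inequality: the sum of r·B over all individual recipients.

1.1665

r to a full sibling = 1/2 (full sibs share both parents — two paths of length 2: r = 2·(1/2)^2 = 1/2).
r to a grandoffspring = 0.25 (two parent–offspring links: r = (1/2)^2 = 1/4).
r to a half-niece or half-nephew = 1/8 (half-aunt/uncle↔niece/nephew: one path of length 3: r = (1/2)^3 = 1/8).
Summing one r·B term per recipient: 4·0.5·0.487 + 2·0.25·0.193 + 4·0.125·0.192 = 1.1665.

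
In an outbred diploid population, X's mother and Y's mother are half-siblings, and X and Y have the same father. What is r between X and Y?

0.3125

With two independent routes of shared ancestry, r is the sum of the two contributions.
X and Y are related in two ways: half first cousins through their mothers (r = 1/16) and half-sibs through their shared father (r = 1/4).
r = 1/16 + 1/4 = 5/16 = 0.3125.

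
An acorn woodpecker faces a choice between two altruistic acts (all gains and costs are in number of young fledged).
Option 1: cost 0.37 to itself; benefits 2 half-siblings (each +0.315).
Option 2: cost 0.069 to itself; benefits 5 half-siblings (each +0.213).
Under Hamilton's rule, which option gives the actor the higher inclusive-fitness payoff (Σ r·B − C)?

Option 1: r to a half-sibling = 0.25.
Option 1: Σ r·B − C = (2·0.25·0.315) − 0.37 = -0.2125.
Option 2: r to a half-sibling = 0.25.
Option 2: Σ r·B − C = (5·0.25·0.213) − 0.069 = 0.19725.
Option 2 has the higher net inclusive-fitness payoff.

Option 2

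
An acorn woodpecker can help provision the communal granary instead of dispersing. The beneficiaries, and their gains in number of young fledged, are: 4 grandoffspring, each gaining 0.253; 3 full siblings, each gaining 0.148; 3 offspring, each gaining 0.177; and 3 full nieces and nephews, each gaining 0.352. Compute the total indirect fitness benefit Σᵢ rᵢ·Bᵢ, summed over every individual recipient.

1.0045

r to a grandoffspring = 0.25 (two parent–offspring links: r = (1/2)^2 = 1/4).
r to a full sibling = 0.5 (full sibs share both parents — two paths of length 2: r = 2·(1/2)^2 = 1/2).
r to an offspring = 0.5 (one parent–offspring link: r = (1/2)^1 = 1/2).
r to a full niece or nephew = 1/4 (full aunt/uncle↔niece/nephew: two paths of length 3 through the shared grandparent pair: r = 2·(1/2)^3 = 1/4).
Summing one r·B term per recipient: 4·0.25·0.253 + 3·0.5·0.148 + 3·0.5·0.177 + 3·0.25·0.352 = 1.0045.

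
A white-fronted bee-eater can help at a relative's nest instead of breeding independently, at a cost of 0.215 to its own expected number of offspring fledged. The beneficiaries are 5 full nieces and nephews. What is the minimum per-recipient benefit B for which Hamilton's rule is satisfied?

0.172

r to a full niece or nephew = 0.25 (full aunt/uncle↔niece/nephew: two paths of length 3 through the shared grandparent pair: r = 2·(1/2)^3 = 1/4).
Hamilton's rule with n recipients of equal r: n·r·B > C, so B > C/(n·r) = 0.215/(5·0.25) = 0.172.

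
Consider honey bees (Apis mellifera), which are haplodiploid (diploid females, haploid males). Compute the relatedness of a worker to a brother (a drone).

Her haploid brother carries none of their father's genes and a random half of their mother's genome; that half matches the maternal half of her own genome with probability 1/2: r = 1/2 · 1/2 = 1/4.

0.25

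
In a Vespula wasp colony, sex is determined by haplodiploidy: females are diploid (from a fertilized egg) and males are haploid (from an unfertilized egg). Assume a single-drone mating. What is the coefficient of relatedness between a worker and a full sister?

0.75

Haplodiploid full sisters inherit their father's entire haploid genome identically (contributing 1/2) and on average half of their mother's contribution (1/2 · 1/2 = 1/4); r = 1/2 + 1/4 = 3/4.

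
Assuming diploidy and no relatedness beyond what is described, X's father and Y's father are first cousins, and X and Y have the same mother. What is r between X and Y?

0.28125

Relatedness sums over independent paths through distinct common ancestors.
X and Y are related in two ways: second cousins through their fathers (r = 1/32) and half-sibs through their shared mother (r = 1/4).
r = 1/32 + 1/4 = 9/32 = 0.28125.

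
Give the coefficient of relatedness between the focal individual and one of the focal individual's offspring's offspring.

0.25

Each parent–offspring link contributes a factor of 1/2, and independent paths through distinct common ancestors add.
Two parent–offspring links: r = (1/2)^2 = 1/4.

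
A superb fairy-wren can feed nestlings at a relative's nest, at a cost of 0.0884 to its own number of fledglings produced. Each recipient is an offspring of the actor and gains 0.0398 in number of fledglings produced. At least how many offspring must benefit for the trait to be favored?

r to an offspring = 1/2 (one parent–offspring link: r = (1/2)^1 = 1/2).
Hamilton's rule: n·r·B > C  ⇒  n > C/(r·B) = 0.0884/(0.5·0.0398) = 4.442.
The smallest integer exceeding 4.442 is 5.

5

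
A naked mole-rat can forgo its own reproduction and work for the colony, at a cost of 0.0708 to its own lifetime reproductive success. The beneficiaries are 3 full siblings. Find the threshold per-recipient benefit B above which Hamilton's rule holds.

r to a full sibling = 1/2 (full sibs share both parents — two paths of length 2: r = 2·(1/2)^2 = 1/2).
Hamilton's rule with n recipients of equal r: n·r·B > C, so B > C/(n·r) = 0.0708/(3·0.5) = 0.0472.

0.0472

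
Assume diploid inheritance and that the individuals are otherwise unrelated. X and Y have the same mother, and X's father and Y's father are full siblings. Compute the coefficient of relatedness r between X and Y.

0.375

With two independent routes of shared ancestry, r is the sum of the two contributions.
X and Y are related in two ways: half-sibs through their shared mother (r = 1/4) and first cousins through their fathers (r = 1/8).
r = 1/4 + 1/8 = 0.375.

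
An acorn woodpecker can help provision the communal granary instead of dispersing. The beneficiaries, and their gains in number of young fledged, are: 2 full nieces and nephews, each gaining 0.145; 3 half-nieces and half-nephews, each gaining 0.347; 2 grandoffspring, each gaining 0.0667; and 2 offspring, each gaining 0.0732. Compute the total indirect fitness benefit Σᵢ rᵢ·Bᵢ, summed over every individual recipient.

0.309175

r to a full niece or nephew = 0.25 (full aunt/uncle↔niece/nephew: two paths of length 3 through the shared grandparent pair: r = 2·(1/2)^3 = 1/4).
r to a half-niece or half-nephew = 0.125 (half-aunt/uncle↔niece/nephew: one path of length 3: r = (1/2)^3 = 1/8).
r to a grandoffspring = 0.25 (two parent–offspring links: r = (1/2)^2 = 1/4).
r to an offspring = 0.5 (one parent–offspring link: r = (1/2)^1 = 1/2).
Summing one r·B term per recipient: 2·0.25·0.145 + 3·0.125·0.347 + 2·0.25·0.0667 + 2·0.5·0.0732 = 0.309175.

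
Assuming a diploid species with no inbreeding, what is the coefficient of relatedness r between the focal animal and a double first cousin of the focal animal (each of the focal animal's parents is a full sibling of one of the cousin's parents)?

0.25

Each parent–offspring link contributes a factor of 1/2, and independent paths through distinct common ancestors add.
Double first cousins share both grandparent pairs — four paths of length 4: r = 4·(1/2)^4 = 1/4.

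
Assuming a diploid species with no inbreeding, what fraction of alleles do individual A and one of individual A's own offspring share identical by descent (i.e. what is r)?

0.5

Each parent–offspring link contributes a factor of 1/2, and independent paths through distinct common ancestors add.
One parent–offspring link: r = (1/2)^1 = 1/2.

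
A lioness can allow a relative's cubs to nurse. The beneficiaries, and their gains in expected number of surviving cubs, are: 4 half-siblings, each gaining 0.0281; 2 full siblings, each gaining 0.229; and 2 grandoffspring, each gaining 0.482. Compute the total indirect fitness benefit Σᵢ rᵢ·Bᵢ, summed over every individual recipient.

0.4981

r to a half-sibling = 1/4 (half-sibs share one parent — one path of length 2: r = (1/2)^2 = 1/4).
r to a full sibling = 0.5 (full sibs share both parents — two paths of length 2: r = 2·(1/2)^2 = 1/2).
r to a grandoffspring = 1/4 (two parent–offspring links: r = (1/2)^2 = 1/4).
Summing one r·B term per recipient: 4·0.25·0.0281 + 2·0.5·0.229 + 2·0.25·0.482 = 0.4981.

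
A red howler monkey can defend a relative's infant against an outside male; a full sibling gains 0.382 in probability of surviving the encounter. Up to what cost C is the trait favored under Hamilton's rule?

0.191

r to a full sibling = 1/2 (full sibs share both parents — two paths of length 2: r = 2·(1/2)^2 = 1/2).
Hamilton's rule: n·r·B > C, so the trait is favored while C < n·r·B = 1·0.5·0.382 = 0.191.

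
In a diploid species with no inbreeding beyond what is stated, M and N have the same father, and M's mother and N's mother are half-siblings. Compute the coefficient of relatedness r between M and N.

Independent pedigree routes through distinct common ancestors add.
M and N are related in two ways: half-sibs through their shared father (r = 1/4) and half first cousins through their mothers (r = 1/16).
r = 1/4 + 1/16 = 0.3125.

0.3125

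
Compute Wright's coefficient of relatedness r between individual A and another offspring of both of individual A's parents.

Each parent–offspring link contributes a factor of 1/2, and independent paths through distinct common ancestors add.
Full sibs share both parents — two paths of length 2: r = 2·(1/2)^2 = 1/2.

0.5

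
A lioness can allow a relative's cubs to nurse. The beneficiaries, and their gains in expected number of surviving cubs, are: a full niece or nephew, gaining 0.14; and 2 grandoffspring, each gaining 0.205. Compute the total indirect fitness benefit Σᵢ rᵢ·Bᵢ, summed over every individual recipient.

0.1375

r to a full niece or nephew = 0.25 (full aunt/uncle↔niece/nephew: two paths of length 3 through the shared grandparent pair: r = 2·(1/2)^3 = 1/4).
r to a grandoffspring = 1/4 (two parent–offspring links: r = (1/2)^2 = 1/4).
Summing one r·B term per recipient: 1·0.25·0.14 + 2·0.25·0.205 = 0.1375.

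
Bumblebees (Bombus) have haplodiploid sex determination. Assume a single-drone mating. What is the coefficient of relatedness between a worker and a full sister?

0.75

Haplodiploid full sisters inherit their father's entire haploid genome identically (contributing 1/2) and on average half of their mother's contribution (1/2 · 1/2 = 1/4); r = 1/2 + 1/4 = 3/4.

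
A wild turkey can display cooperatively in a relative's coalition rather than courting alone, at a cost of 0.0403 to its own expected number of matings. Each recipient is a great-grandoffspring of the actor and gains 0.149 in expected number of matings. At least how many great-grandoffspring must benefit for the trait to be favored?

r to a great-grandoffspring = 0.125 (three parent–offspring links: r = (1/2)^3 = 1/8).
Hamilton's rule: n·r·B > C  ⇒  n > C/(r·B) = 0.0403/(0.125·0.149) = 2.164.
The smallest integer exceeding 2.164 is 3.

3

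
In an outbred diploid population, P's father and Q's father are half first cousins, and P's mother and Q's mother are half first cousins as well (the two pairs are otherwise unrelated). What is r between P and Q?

0.03125

Wright's path rule: contributions from independent ancestry routes add.
P and Q are related in two ways: half second cousins through their fathers (r = 1/64) and half second cousins through their mothers (r = 1/64).
r = 1/64 + 1/64 = 1/32 = 0.03125.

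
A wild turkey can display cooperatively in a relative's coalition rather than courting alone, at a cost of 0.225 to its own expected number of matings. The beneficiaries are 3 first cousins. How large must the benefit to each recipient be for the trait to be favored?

0.6

r to a first cousin = 1/8 (first cousins share one grandparent pair — two paths of length 4: r = 2·(1/2)^4 = 1/8).
Hamilton's rule with n recipients of equal r: n·r·B > C, so B > C/(n·r) = 0.225/(3·0.125) = 0.6.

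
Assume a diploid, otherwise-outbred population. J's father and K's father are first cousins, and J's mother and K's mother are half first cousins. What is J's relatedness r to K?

With two independent routes of shared ancestry, r is the sum of the two contributions.
J and K are related in two ways: second cousins through their fathers (r = 1/32) and half second cousins through their mothers (r = 1/64).
r = 1/32 + 1/64 = 0.046875.

0.046875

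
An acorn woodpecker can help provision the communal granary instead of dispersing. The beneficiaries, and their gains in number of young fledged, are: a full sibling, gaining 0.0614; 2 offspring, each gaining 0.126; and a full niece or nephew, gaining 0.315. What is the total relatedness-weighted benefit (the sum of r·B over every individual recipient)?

r to a full sibling = 1/2 (full sibs share both parents — two paths of length 2: r = 2·(1/2)^2 = 1/2).
r to an offspring = 0.5 (one parent–offspring link: r = (1/2)^1 = 1/2).
r to a full niece or nephew = 1/4 (full aunt/uncle↔niece/nephew: two paths of length 3 through the shared grandparent pair: r = 2·(1/2)^3 = 1/4).
Summing one r·B term per recipient: 1·0.5·0.0614 + 2·0.5·0.126 + 1·0.25·0.315 = 0.23545.

0.23545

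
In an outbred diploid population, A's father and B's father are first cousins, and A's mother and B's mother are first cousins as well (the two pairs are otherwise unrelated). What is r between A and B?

Relatedness sums over independent paths through distinct common ancestors.
A and B are related in two ways: second cousins through their fathers (r = 1/32) and second cousins through their mothers (r = 1/32).
r = 1/32 + 1/32 = 0.0625.

0.0625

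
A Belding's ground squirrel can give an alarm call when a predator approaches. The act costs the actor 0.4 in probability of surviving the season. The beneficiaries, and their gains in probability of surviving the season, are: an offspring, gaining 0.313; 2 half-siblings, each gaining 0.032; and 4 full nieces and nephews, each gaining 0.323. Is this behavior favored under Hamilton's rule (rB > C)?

Hamilton's rule: the trait is favored when the sum of r·B over every recipient exceeds the actor's cost C.
r to an offspring = 1/2 (one parent–offspring link: r = (1/2)^1 = 1/2).
r to a half-sibling = 1/4 (half-sibs share one parent — one path of length 2: r = (1/2)^2 = 1/4).
r to a full niece or nephew = 1/4 (full aunt/uncle↔niece/nephew: two paths of length 3 through the shared grandparent pair: r = 2·(1/2)^3 = 1/4).
Summing one r·B term per recipient: 1·0.5·0.313 + 2·0.25·0.032 + 4·0.25·0.323 = 0.4955.
0.4955 > 0.4: the indirect benefit exceeds the cost.

Yes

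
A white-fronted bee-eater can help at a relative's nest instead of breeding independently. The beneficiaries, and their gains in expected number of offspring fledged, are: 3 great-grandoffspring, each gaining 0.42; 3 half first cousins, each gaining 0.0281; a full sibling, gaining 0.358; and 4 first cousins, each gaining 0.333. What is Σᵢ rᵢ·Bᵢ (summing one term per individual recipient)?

r to a great-grandoffspring = 0.125 (three parent–offspring links: r = (1/2)^3 = 1/8).
r to a half first cousin = 0.0625 (half first cousins share one grandparent — one path of length 4: r = (1/2)^4 = 1/16).
r to a full sibling = 1/2 (full sibs share both parents — two paths of length 2: r = 2·(1/2)^2 = 1/2).
r to a first cousin = 0.125 (first cousins share one grandparent pair — two paths of length 4: r = 2·(1/2)^4 = 1/8).
Summing one r·B term per recipient: 3·0.125·0.42 + 3·0.0625·0.0281 + 1·0.5·0.358 + 4·0.125·0.333 = 0.50826875.

0.50826875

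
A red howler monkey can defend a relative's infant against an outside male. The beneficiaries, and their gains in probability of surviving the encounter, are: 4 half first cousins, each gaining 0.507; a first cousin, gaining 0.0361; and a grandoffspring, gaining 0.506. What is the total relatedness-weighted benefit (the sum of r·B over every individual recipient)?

r to a half first cousin = 0.0625 (half first cousins share one grandparent — one path of length 4: r = (1/2)^4 = 1/16).
r to a first cousin = 0.125 (first cousins share one grandparent pair — two paths of length 4: r = 2·(1/2)^4 = 1/8).
r to a grandoffspring = 0.25 (two parent–offspring links: r = (1/2)^2 = 1/4).
Summing one r·B term per recipient: 4·0.0625·0.507 + 1·0.125·0.0361 + 1·0.25·0.506 = 0.2577625.

0.2577625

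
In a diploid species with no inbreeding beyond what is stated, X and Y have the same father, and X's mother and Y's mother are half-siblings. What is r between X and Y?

Wright's path rule: contributions from independent ancestry routes add.
X and Y are related in two ways: half-sibs through their shared father (r = 1/4) and half first cousins through their mothers (r = 1/16).
r = 1/4 + 1/16 = 5/16 = 0.3125.

0.3125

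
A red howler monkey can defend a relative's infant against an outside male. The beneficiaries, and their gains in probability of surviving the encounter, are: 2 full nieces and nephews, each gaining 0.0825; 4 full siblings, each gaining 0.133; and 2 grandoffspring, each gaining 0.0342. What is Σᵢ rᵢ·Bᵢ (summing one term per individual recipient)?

r to a full niece or nephew = 0.25 (full aunt/uncle↔niece/nephew: two paths of length 3 through the shared grandparent pair: r = 2·(1/2)^3 = 1/4).
r to a full sibling = 1/2 (full sibs share both parents — two paths of length 2: r = 2·(1/2)^2 = 1/2).
r to a grandoffspring = 1/4 (two parent–offspring links: r = (1/2)^2 = 1/4).
Summing one r·B term per recipient: 2·0.25·0.0825 + 4·0.5·0.133 + 2·0.25·0.0342 = 0.32435.

0.32435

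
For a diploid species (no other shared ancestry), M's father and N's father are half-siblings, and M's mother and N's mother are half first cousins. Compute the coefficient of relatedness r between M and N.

Relatedness sums over independent paths through distinct common ancestors.
M and N are related in two ways: half first cousins through their fathers (r = 1/16) and half second cousins through their mothers (r = 1/64).
r = 1/16 + 1/64 = 5/64 = 0.078125.

0.078125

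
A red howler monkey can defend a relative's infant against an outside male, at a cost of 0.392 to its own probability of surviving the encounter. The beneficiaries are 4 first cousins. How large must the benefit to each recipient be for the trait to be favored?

0.784

r to a first cousin = 0.125 (first cousins share one grandparent pair — two paths of length 4: r = 2·(1/2)^4 = 1/8).
Hamilton's rule with n recipients of equal r: n·r·B > C, so B > C/(n·r) = 0.392/(4·0.125) = 0.784.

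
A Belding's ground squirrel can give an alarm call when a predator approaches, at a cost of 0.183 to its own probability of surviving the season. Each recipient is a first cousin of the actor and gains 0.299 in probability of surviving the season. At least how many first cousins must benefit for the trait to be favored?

r to a first cousin = 1/8 (first cousins share one grandparent pair — two paths of length 4: r = 2·(1/2)^4 = 1/8).
Hamilton's rule: n·r·B > C  ⇒  n > C/(r·B) = 0.183/(0.125·0.299) = 4.896.
The smallest integer exceeding 4.896 is 5.

5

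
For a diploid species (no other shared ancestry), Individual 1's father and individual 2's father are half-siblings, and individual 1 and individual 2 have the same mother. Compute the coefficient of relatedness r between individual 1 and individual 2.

Relatedness sums over independent paths through distinct common ancestors.
Individual 1 and individual 2 are related in two ways: half first cousins through their fathers (r = 1/16) and half-sibs through their shared mother (r = 1/4).
r = 1/16 + 1/4 = 0.3125.

0.3125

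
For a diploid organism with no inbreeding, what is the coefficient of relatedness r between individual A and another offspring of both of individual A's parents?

0.5

Each parent–offspring link contributes a factor of 1/2, and independent paths through distinct common ancestors add.
Full sibs share both parents — two paths of length 2: r = 2·(1/2)^2 = 1/2.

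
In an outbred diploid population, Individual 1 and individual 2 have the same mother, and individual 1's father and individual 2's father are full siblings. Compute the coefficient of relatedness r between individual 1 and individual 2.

Relatedness sums over independent paths through distinct common ancestors.
Individual 1 and individual 2 are related in two ways: half-sibs through their shared mother (r = 1/4) and first cousins through their fathers (r = 1/8).
r = 1/4 + 1/8 = 0.375.

0.375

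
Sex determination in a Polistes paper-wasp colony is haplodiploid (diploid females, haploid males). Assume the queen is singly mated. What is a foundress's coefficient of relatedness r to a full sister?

0.75

Haplodiploid full sisters inherit their father's entire haploid genome identically (contributing 1/2) and on average half of their mother's contribution (1/2 · 1/2 = 1/4); r = 1/2 + 1/4 = 3/4.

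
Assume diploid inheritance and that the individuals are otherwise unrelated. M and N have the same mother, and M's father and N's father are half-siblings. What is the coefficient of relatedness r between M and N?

0.3125

Wright's path rule: contributions from independent ancestry routes add.
M and N are related in two ways: half-sibs through their shared mother (r = 1/4) and half first cousins through their fathers (r = 1/16).
r = 1/4 + 1/16 = 5/16 = 0.3125.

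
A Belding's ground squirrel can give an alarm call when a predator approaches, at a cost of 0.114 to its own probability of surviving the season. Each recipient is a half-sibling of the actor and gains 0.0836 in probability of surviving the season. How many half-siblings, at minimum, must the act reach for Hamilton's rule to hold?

6

r to a half-sibling = 0.25 (half-sibs share one parent — one path of length 2: r = (1/2)^2 = 1/4).
Hamilton's rule: n·r·B > C  ⇒  n > C/(r·B) = 0.114/(0.25·0.0836) = 5.455.
The smallest integer exceeding 5.455 is 6.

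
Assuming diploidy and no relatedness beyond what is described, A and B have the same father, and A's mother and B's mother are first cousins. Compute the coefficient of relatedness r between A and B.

Wright's path rule: contributions from independent ancestry routes add.
A and B are related in two ways: half-sibs through their shared father (r = 1/4) and second cousins through their mothers (r = 1/32).
r = 1/4 + 1/32 = 0.28125.

0.28125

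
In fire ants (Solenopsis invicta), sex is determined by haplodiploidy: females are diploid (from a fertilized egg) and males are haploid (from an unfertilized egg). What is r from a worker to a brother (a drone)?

0.25

Her haploid brother carries none of their father's genes and a random half of their mother's genome; that half matches the maternal half of her own genome with probability 1/2: r = 1/2 · 1/2 = 1/4.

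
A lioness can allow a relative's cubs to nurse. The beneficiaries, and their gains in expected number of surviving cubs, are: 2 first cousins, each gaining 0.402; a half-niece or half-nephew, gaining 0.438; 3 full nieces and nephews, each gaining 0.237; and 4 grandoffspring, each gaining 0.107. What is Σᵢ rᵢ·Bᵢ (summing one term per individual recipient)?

r to a first cousin = 1/8 (first cousins share one grandparent pair — two paths of length 4: r = 2·(1/2)^4 = 1/8).
r to a half-niece or half-nephew = 1/8 (half-aunt/uncle↔niece/nephew: one path of length 3: r = (1/2)^3 = 1/8).
r to a full niece or nephew = 1/4 (full aunt/uncle↔niece/nephew: two paths of length 3 through the shared grandparent pair: r = 2·(1/2)^3 = 1/4).
r to a grandoffspring = 1/4 (two parent–offspring links: r = (1/2)^2 = 1/4).
Summing one r·B term per recipient: 2·0.125·0.402 + 1·0.125·0.438 + 3·0.25·0.237 + 4·0.25·0.107 = 0.44.

0.44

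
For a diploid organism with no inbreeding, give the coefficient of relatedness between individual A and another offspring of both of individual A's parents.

Each parent–offspring link contributes a factor of 1/2, and independent paths through distinct common ancestors add.
Full sibs share both parents — two paths of length 2: r = 2·(1/2)^2 = 1/2.

0.5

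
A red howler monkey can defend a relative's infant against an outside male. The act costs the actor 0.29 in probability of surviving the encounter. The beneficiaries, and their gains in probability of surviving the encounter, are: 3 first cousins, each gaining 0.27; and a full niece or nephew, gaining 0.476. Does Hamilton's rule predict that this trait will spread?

Hamilton's rule: the trait is favored when the sum of r·B over every recipient exceeds the actor's cost C.
r to a first cousin = 0.125 (first cousins share one grandparent pair — two paths of length 4: r = 2·(1/2)^4 = 1/8).
r to a full niece or nephew = 0.25 (full aunt/uncle↔niece/nephew: two paths of length 3 through the shared grandparent pair: r = 2·(1/2)^3 = 1/4).
Summing one r·B term per recipient: 3·0.125·0.27 + 1·0.25·0.476 = 0.22025.
0.22025 < 0.29: the indirect benefit is less than the cost.

No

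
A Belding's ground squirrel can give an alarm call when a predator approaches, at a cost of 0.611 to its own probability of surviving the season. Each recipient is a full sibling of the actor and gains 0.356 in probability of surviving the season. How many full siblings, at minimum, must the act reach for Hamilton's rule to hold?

4

r to a full sibling = 0.5 (full sibs share both parents — two paths of length 2: r = 2·(1/2)^2 = 1/2).
Hamilton's rule: n·r·B > C  ⇒  n > C/(r·B) = 0.611/(0.5·0.356) = 3.433.
The smallest integer exceeding 3.433 is 4.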